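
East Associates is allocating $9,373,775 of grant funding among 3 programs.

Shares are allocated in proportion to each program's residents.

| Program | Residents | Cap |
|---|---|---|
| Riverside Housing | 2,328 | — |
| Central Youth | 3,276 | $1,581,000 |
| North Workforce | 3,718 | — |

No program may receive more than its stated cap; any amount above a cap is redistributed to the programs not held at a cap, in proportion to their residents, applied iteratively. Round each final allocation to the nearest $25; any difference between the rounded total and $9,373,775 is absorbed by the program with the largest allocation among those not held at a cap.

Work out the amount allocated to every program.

Riverside Housing: $3,000,600 | Central Youth: $1,581,000 | North Workforce: $4,792,175

Sum of residents: 9,322.
Unconstrained shares: Riverside Housing 2,340,929.86; Central Youth 3,294,195.12; North Workforce 3,738,650.02.
Held at cap: Central Youth ($1,581,000); remaining pool $7,792,775 reallocated over remaining residents 6,046.
Redistributed shares: Riverside Housing 3,000,592.16 → $3,000,600; North Workforce 4,792,182.84 → $4,792,175.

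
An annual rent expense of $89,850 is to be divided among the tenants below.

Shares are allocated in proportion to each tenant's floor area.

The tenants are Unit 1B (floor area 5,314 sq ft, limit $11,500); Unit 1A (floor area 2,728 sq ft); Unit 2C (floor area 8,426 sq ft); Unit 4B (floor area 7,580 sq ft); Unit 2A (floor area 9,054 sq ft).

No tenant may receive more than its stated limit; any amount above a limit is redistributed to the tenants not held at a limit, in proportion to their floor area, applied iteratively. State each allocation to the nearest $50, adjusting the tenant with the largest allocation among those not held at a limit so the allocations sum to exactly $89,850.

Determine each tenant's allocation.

Unit 1B: $11,500; Unit 1A: $7,700; Unit 2C: $23,750; Unit 4B: $21,350; Unit 2A: $25,550

Total floor area = 33,102.
Unconstrained shares: Unit 1B 14,423.99; Unit 1A 7,404.71; Unit 2C 22,871.01; Unit 4B 20,574.68; Unit 2A 24,575.61.
Cap binds for Unit 1B ($11,500); residual $78,350 reallocated over remaining floor area 27,788.
Shares after redistribution: Unit 1A 7,691.77 → $7,700; Unit 2C 23,757.63 → $23,750; Unit 4B 21,372.28 → $21,350; Unit 2A 25,528.32 → $25,550.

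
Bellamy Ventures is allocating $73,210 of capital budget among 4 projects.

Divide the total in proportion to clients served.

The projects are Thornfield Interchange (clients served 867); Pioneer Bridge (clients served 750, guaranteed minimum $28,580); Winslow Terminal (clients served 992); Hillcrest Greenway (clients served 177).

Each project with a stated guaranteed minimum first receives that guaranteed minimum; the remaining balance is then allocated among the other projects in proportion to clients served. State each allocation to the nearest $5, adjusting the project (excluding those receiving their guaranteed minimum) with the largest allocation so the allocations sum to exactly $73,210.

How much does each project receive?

Fund the minimums — Pioneer Bridge $28,580. Balance $44,630.
Balance split over remaining clients served 2,036: Thornfield Interchange 19,005.01 → $19,005; Winslow Terminal 21,745.07 → $21,745; Hillcrest Greenway 3,879.92 → $3,880.

Thornfield Interchange: $19,005 | Pioneer Bridge: $28,580 | Winslow Terminal: $21,745 | Hillcrest Greenway: $3,880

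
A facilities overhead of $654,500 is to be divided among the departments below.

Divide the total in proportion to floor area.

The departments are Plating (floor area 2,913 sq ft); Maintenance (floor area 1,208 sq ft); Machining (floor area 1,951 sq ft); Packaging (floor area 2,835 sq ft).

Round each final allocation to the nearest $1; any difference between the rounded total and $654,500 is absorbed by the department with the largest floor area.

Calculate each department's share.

Plating: $214,052; Maintenance: $88,766; Machining: $143,362; Packaging: $208,320

Total floor area = 2,913 + 1,208 + 1,951 + 2,835 = 8,907.
Unrounded shares: Plating 214,051.70; Maintenance 88,765.69; Machining 143,362.47; Packaging 208,320.14.
Rounded to nearest $1: Plating $214,052; Maintenance $88,766; Machining $143,362; Packaging $208,320. Sum = $654,500.
No rounding difference to absorb.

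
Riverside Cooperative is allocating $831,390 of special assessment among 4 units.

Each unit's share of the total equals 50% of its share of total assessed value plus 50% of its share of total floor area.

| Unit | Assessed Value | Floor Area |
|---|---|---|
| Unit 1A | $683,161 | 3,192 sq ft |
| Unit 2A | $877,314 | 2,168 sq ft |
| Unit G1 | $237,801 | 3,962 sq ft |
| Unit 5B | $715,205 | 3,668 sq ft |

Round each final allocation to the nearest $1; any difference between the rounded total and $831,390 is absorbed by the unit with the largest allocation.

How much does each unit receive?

Totals — assessed value 2,513,481, floor area 12,990.
Composite weights (50% assessed value + 50% floor area): Unit 1A 0.2588; Unit 2A 0.2580; Unit G1 0.1998; Unit 5B 0.2835.
Unrounded shares: Unit 1A 215,133.07; Unit 2A 214,474.11; Unit G1 166,117.57; Unit 5B 235,665.25.
After rounding ($1): Unit 1A $215,133; Unit 2A $214,474; Unit G1 $166,118; Unit 5B $235,665. Sum = $831,390.
Rounded total matches; no reconciliation needed.

Unit 1A: $215,133 · Unit 2A: $214,474 · Unit G1: $166,118 · Unit 5B: $235,665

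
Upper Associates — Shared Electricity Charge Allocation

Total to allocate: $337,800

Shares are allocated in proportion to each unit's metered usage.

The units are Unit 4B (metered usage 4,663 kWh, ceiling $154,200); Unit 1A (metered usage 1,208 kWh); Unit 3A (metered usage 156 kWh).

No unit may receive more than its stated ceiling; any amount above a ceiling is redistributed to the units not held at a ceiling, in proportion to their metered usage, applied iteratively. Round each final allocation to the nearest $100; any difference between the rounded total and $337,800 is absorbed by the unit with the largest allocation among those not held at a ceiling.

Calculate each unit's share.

Unit 4B: $154,200 | Unit 1A: $162,600 | Unit 3A: $21,000

Total metered usage = 6,027.
Pro-rata shares before constraints: Unit 4B 261,350.82; Unit 1A 67,705.72; Unit 3A 8,743.45.
Capped: Unit 4B ($154,200); balance $183,600 reallocated over remaining metered usage 1,364.
Shares after redistribution: Unit 1A 162,601.76 → $162,600; Unit 3A 20,998.24 → $21,000.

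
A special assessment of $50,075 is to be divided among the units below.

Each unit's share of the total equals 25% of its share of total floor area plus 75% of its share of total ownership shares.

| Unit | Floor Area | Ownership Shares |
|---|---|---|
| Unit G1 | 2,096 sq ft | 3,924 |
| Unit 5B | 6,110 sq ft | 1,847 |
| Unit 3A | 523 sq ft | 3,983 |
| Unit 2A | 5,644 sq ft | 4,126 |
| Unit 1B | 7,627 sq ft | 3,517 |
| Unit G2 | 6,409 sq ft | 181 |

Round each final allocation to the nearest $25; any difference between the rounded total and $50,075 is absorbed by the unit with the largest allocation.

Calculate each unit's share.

Unit G1: $9,300 · Unit 5B: $6,650 · Unit 3A: $8,750 · Unit 2A: $11,300 · Unit 1B: $10,875 · Unit G2: $3,200

Totals — floor area 28,409, ownership shares 17,578.
Blended shares (25% floor area + 75% ownership shares): Unit G1 0.1859; Unit 5B 0.1326; Unit 3A 0.1745; Unit 2A 0.2257; Unit 1B 0.2172; Unit G2 0.0641.
Pro-rata amounts: Unit G1 9,307.44; Unit 5B 6,638.65; Unit 3A 8,740.34; Unit 2A 11,302.49; Unit 1B 10,875.17; Unit G2 3,210.91.
At nearest $25: Unit G1 $9,300; Unit 5B $6,650; Unit 3A $8,750; Unit 2A $11,300; Unit 1B $10,875; Unit G2 $3,200. Sum = $50,075.
Rounded total matches; no reconciliation needed.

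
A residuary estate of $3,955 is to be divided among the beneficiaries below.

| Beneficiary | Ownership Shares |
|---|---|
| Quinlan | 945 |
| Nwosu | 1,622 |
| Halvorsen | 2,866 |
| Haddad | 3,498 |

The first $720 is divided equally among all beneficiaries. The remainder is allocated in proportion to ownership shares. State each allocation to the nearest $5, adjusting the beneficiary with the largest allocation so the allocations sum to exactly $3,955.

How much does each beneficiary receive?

Equal tier: $720 ÷ 4 = $180 apiece.
Remainder $3,235 by ownership shares (total 8,931): Quinlan 342.30 → $340; Nwosu 587.52 → $590; Halvorsen 1,038.13 → $1,040; Haddad 1,267.05 → $1,265.
Totals: Quinlan $180 + $340 = $520; Nwosu $180 + $590 = $770; Halvorsen $180 + $1,040 = $1,220; Haddad $180 + $1,265 = $1,445.

Quinlan: $520 · Nwosu: $770 · Halvorsen: $1,220 · Haddad: $1,445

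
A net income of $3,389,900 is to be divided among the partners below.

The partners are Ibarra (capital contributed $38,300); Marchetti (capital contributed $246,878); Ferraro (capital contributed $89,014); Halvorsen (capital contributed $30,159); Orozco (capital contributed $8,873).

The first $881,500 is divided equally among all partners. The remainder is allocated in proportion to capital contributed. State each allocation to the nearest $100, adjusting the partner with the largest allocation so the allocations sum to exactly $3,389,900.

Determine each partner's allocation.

Equal tier: $881,500 ÷ 5 = $176,300 apiece.
Remainder $2,508,400 by capital contributed (total 413,224): Ibarra 232,493.08 → $232,500; Marchetti 1,498,627.32 → $1,498,600; Ferraro 540,343.05 → $540,300; Halvorsen 183,074.64 → $183,100; Orozco 53,861.91 → $53,900.
Totals: Ibarra $176,300 + $232,500 = $408,800; Marchetti $176,300 + $1,498,600 = $1,674,900; Ferraro $176,300 + $540,300 = $716,600; Halvorsen $176,300 + $183,100 = $359,400; Orozco $176,300 + $53,900 = $230,200.

Ibarra: $408,800 · Marchetti: $1,674,900 · Ferraro: $716,600 · Halvorsen: $359,400 · Orozco: $230,200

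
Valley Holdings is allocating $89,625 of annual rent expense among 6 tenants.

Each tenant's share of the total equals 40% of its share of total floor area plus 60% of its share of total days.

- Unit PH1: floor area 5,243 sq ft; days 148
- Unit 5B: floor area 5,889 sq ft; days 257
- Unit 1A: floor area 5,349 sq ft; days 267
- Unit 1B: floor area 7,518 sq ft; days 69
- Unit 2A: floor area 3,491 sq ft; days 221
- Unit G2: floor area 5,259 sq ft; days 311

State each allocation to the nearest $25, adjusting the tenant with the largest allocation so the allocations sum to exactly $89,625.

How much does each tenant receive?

Unit PH1: $12,000 · Unit 5B: $17,300 · Unit 1A: $17,125 · Unit 1B: $11,150 · Unit 2A: $13,150 · Unit G2: $18,900

Floor area total 32,749; days total 1,273.
Combined weights (40% floor area + 60% days): Unit PH1 0.1338; Unit 5B 0.1931; Unit 1A 0.1912; Unit 1B 0.1243; Unit 2A 0.1468; Unit G2 0.2108.
Raw shares: Unit PH1 11,991.38; Unit 5B 17,303.01; Unit 1A 17,134.31; Unit 1B 11,144.63; Unit 2A 13,157.21; Unit G2 18,894.46.
Rounded to nearest $25: Unit PH1 $12,000; Unit 5B $17,300; Unit 1A $17,125; Unit 1B $11,150; Unit 2A $13,150; Unit G2 $18,900. Sum = $89,625.
No rounding difference to absorb.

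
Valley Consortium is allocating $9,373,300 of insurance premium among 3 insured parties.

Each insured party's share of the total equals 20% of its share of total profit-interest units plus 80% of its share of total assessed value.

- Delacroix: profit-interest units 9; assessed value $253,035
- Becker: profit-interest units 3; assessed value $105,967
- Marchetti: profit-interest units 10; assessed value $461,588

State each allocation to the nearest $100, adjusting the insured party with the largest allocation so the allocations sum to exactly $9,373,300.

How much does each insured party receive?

Delacroix: $3,079,200 | Becker: $1,224,000 | Marchetti: $5,070,100

Profit-interest units total 22; assessed value total 820,590.
Composite weights (20% profit-interest units + 80% assessed value): Delacroix 0.3285; Becker 0.1306; Marchetti 0.5409.
Unrounded shares: Delacroix 3,079,167.51; Becker 1,223,973.34; Marchetti 5,070,159.15.
Rounded to nearest $100: Delacroix $3,079,200; Becker $1,224,000; Marchetti $5,070,200. Sum = $9,373,400.
Difference $9,373,300 − $9,373,400 = −$100 applied to largest allocation (Marchetti): Marchetti becomes $5,070,100.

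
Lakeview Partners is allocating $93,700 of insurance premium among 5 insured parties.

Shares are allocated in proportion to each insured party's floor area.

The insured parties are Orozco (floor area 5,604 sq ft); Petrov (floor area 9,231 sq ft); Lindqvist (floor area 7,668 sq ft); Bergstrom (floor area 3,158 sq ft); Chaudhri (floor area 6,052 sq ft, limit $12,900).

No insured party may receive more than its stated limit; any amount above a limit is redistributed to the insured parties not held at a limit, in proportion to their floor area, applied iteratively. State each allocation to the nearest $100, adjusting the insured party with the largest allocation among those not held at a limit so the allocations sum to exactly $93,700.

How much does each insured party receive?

Orozco: $17,600 · Petrov: $29,200 · Lindqvist: $24,100 · Bergstrom: $9,900 · Chaudhri: $12,900

Total floor area = 31,713.
Unconstrained shares: Orozco 16,557.71; Petrov 27,274.14; Lindqvist 22,656.06; Bergstrom 9,330.70; Chaudhri 17,881.39.
Held at cap: Chaudhri ($12,900); remaining pool $80,800 reallocated over remaining floor area 25,661.
Redistributed shares: Orozco 17,645.58 → $17,600; Petrov 29,066.08 → $29,100; Lindqvist 24,144.59 → $24,100; Bergstrom 9,943.74 → $9,900.
Rounding difference +$100 applied to Petrov → $29,200.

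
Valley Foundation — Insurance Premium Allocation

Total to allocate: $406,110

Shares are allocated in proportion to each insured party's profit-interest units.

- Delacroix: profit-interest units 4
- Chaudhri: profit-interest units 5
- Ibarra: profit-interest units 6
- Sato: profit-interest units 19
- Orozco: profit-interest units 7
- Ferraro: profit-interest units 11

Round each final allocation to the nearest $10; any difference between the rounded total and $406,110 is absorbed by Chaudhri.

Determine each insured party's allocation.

Combined profit-interest units = 52.
Proportional shares: Delacroix 4/52 × $406,110 = 31,239.23; Chaudhri 5/52 × $406,110 = 39,049.04; Ibarra 6/52 × $406,110 = 46,858.85; Sato 19/52 × $406,110 = 148,386.35; Orozco 7/52 × $406,110 = 54,668.65; Ferraro 11/52 × $406,110 = 85,907.88.
Rounded to nearest $10: Delacroix $31,240; Chaudhri $39,050; Ibarra $46,860; Sato $148,390; Orozco $54,670; Ferraro $85,910. Sum = $406,120.
Difference $406,110 − $406,120 = −$10 applied to Chaudhri: Chaudhri becomes $39,040.

Delacroix: $31,240 | Chaudhri: $39,040 | Ibarra: $46,860 | Sato: $148,390 | Orozco: $54,670 | Ferraro: $85,910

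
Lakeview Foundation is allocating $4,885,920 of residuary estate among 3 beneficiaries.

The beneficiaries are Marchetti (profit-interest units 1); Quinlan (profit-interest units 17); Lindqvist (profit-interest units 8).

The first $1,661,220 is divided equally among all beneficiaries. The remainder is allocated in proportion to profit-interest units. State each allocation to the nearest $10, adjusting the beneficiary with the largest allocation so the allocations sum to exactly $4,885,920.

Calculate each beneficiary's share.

Marchetti: $677,770 | Quinlan: $2,662,190 | Lindqvist: $1,545,960

Equal tier: $1,661,220 ÷ 3 = $553,740 apiece.
Remainder $3,224,700 by profit-interest units (total 26): Marchetti 124,026.92 → $124,030; Quinlan 2,108,457.69 → $2,108,460; Lindqvist 992,215.38 → $992,220.
Rounding difference −$10 on remainder applied to Quinlan.
Totals: Marchetti $553,740 + $124,030 = $677,770; Quinlan $553,740 + $2,108,450 = $2,662,190; Lindqvist $553,740 + $992,220 = $1,545,960.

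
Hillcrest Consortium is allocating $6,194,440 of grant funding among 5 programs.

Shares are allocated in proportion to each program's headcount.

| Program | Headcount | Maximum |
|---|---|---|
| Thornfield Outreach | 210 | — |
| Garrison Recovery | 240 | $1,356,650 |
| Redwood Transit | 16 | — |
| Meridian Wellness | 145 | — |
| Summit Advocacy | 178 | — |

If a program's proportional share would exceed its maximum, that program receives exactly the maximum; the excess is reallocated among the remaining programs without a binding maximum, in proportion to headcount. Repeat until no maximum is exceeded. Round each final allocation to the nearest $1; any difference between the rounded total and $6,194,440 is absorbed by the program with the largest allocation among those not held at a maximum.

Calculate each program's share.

Thornfield Outreach: $1,850,520 · Garrison Recovery: $1,356,650 · Redwood Transit: $140,992 · Meridian Wellness: $1,277,741 · Summit Advocacy: $1,568,537

Combined headcount = 789.
Pro-rata shares before constraints: Thornfield Outreach 1,648,710.27; Garrison Recovery 1,884,240.30; Redwood Transit 125,616.02; Meridian Wellness 1,138,395.18; Summit Advocacy 1,397,478.23.
Capped: Garrison Recovery ($1,356,650); balance $4,837,790 reallocated over remaining headcount 549.
Redistributed shares: Thornfield Outreach 1,850,520.77 → $1,850,521; Redwood Transit 140,992.06 → $140,992; Meridian Wellness 1,277,740.53 → $1,277,741; Summit Advocacy 1,568,536.65 → $1,568,537.
Rounding difference −$1 applied to Thornfield Outreach → $1,850,520.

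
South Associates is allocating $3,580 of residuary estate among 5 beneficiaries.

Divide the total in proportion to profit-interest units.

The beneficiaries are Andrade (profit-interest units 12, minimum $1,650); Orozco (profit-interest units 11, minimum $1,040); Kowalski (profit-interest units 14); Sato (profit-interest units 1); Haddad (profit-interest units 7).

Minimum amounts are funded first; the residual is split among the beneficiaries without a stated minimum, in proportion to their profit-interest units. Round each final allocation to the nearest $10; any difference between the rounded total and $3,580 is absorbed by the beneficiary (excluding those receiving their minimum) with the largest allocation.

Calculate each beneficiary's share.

Minimums first: Andrade $1,650; Orozco $1,040. Remaining pool $890.
Remaining pool split over remaining profit-interest units 22: Kowalski 566.36 → $570; Sato 40.45 → $40; Haddad 283.18 → $280.

Andrade: $1,650 | Orozco: $1,040 | Kowalski: $570 | Sato: $40 | Haddad: $280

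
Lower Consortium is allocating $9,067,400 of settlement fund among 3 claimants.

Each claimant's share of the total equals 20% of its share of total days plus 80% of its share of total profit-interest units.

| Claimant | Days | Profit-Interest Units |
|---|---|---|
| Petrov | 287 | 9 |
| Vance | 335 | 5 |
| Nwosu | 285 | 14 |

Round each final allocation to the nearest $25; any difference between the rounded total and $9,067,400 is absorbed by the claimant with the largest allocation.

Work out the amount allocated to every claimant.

Petrov: $2,905,450; Vance: $1,965,150; Nwosu: $4,196,800

Totals — days 907, profit-interest units 28.
Composite weights (20% days + 80% profit-interest units): Petrov 0.3204; Vance 0.2167; Nwosu 0.4628.
Unrounded shares: Petrov 2,905,452.60; Vance 1,965,150.80; Nwosu 4,196,796.60.
After rounding ($25): Petrov $2,905,450; Vance $1,965,150; Nwosu $4,196,800. Sum = $9,067,400.
Rounded total matches; no reconciliation needed.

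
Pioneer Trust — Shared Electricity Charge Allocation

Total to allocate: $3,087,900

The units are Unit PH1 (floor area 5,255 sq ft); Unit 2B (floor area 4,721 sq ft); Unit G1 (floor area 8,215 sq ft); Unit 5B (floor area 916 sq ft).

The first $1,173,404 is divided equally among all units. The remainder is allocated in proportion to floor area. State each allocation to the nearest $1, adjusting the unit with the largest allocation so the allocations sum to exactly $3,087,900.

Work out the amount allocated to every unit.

First tranche $1,173,404 split equally: $293,351 each.
Remainder $1,914,496 by floor area (total 19,107): Unit PH1 526,544.01 → $526,544; Unit 2B 473,037.92 → $473,038; Unit G1 823,132.08 → $823,132; Unit 5B 91,781.98 → $91,782.
Totals: Unit PH1 $293,351 + $526,544 = $819,895; Unit 2B $293,351 + $473,038 = $766,389; Unit G1 $293,351 + $823,132 = $1,116,483; Unit 5B $293,351 + $91,782 = $385,133.

Unit PH1: $819,895; Unit 2B: $766,389; Unit G1: $1,116,483; Unit 5B: $385,133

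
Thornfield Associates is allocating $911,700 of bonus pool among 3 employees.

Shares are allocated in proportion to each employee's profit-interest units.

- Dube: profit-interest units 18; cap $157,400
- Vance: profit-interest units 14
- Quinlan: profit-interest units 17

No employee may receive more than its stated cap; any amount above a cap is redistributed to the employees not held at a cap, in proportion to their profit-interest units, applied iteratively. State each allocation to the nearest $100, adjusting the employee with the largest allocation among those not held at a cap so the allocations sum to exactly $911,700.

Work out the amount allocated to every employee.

Dube: $157,400 | Vance: $340,700 | Quinlan: $413,600

Total profit-interest units = 49.
Pro-rata shares before constraints: Dube 334,910.20; Vance 260,485.71; Quinlan 316,304.08.
Cap binds for Dube ($157,400); residual $754,300 reallocated over remaining profit-interest units 31.
Remaining shares: Vance 340,651.61 → $340,700; Quinlan 413,648.39 → $413,600.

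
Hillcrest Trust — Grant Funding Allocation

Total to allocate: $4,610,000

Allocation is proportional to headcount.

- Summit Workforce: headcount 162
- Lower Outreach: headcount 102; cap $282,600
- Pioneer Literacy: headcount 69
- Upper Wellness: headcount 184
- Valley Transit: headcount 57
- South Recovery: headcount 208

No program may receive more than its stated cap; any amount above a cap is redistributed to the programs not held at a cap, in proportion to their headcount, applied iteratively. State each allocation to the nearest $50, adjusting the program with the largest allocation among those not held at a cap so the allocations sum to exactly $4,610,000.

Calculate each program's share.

Summit Workforce: $1,030,950 | Lower Outreach: $282,600 | Pioneer Literacy: $439,100 | Upper Wellness: $1,170,950 | Valley Transit: $362,750 | South Recovery: $1,323,650

Headcount total: 782.
Unconstrained shares: Summit Workforce 955,012.79; Lower Outreach 601,304.35; Pioneer Literacy 406,764.71; Upper Wellness 1,084,705.88; Valley Transit 336,023.02; South Recovery 1,226,189.26.
Held at cap: Lower Outreach ($282,600); balance $4,327,400 reallocated over remaining headcount 680.
Shares after redistribution: Summit Workforce 1,030,939.41 → $1,030,950; Pioneer Literacy 439,103.82 → $439,100; Upper Wellness 1,170,943.53 → $1,170,950; Valley Transit 362,737.94 → $362,750; South Recovery 1,323,675.29 → $1,323,700.
Rounding difference −$50 applied to South Recovery → $1,323,650.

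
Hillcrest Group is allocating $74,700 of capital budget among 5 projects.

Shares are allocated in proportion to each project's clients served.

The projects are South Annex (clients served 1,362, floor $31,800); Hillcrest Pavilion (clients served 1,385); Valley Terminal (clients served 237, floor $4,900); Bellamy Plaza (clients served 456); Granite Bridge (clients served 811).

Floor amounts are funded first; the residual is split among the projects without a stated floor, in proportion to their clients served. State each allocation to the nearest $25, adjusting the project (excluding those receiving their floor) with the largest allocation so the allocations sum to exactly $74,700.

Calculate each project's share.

Minimums first: South Annex $31,800; Valley Terminal $4,900. Residual $38,000.
Residual split over remaining clients served 2,652: Hillcrest Pavilion 19,845.40 → $19,850; Bellamy Plaza 6,533.94 → $6,525; Granite Bridge 11,620.66 → $11,625.

South Annex: $31,800; Hillcrest Pavilion: $19,850; Valley Terminal: $4,900; Bellamy Plaza: $6,525; Granite Bridge: $11,625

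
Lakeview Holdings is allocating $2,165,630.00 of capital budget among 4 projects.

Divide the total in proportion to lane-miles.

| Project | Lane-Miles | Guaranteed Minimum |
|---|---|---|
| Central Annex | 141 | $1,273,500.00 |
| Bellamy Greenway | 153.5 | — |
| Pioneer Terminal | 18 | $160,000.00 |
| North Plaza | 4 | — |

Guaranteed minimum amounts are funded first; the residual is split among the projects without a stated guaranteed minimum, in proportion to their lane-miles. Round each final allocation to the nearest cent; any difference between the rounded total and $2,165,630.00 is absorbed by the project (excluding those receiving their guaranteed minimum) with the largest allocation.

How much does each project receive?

Guaranteed amounts: Central Annex $1,273,500.00; Pioneer Terminal $160,000.00. Residual $732,130.00.
Residual split over remaining lane-miles 157.5: Bellamy Greenway 713,536.2222 → $713,536.22; North Plaza 18,593.7778 → $18,593.78.

Central Annex: $1,273,500.00; Bellamy Greenway: $713,536.22; Pioneer Terminal: $160,000.00; North Plaza: $18,593.78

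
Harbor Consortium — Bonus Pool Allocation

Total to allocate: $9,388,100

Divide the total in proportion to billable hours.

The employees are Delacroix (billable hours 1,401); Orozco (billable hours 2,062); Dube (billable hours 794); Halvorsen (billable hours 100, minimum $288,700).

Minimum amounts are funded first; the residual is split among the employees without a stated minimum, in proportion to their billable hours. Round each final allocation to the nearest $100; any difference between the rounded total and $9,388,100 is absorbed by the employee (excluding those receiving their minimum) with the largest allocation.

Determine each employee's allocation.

Minimums first: Halvorsen $288,700. Residual $9,099,400.
Residual split over remaining billable hours 4,257: Delacroix 2,994,658.07 → $2,994,700; Orozco 4,407,555.27 → $4,407,600; Dube 1,697,186.66 → $1,697,200.
Rounding difference −$100 applied to Orozco → $4,407,500.

Delacroix: $2,994,700 · Orozco: $4,407,500 · Dube: $1,697,200 · Halvorsen: $288,700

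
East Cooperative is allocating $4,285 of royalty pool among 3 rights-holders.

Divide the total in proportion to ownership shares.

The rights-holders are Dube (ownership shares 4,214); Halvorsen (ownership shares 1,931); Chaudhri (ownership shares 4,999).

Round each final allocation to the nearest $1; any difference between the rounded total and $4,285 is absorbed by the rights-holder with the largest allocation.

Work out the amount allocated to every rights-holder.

Dube: $1,620 · Halvorsen: $742 · Chaudhri: $1,923

Combined ownership shares = 11,144.
Raw shares: Dube 4,214/11,144 × $4,285 = 1,620.33; Halvorsen 1,931/11,144 × $4,285 = 742.49; Chaudhri 4,999/11,144 × $4,285 = 1,922.17.
After rounding ($1): Dube $1,620; Halvorsen $742; Chaudhri $1,922. Sum = $4,284.
Difference $4,285 − $4,284 = +$1 applied to largest allocation (Chaudhri): Chaudhri becomes $1,923.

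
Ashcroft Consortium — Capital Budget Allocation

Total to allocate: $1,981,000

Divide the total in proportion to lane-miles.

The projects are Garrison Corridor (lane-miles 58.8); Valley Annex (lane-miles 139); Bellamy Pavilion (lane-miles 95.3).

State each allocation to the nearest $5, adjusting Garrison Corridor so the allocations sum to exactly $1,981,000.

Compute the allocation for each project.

Total lane-miles = 293.1.
Pro-rata amounts: Garrison Corridor 58.8/293.1 × $1,981,000 = 397,416.58; Valley Annex 139/293.1 × $1,981,000 = 939,471.17; Bellamy Pavilion 95.3/293.1 × $1,981,000 = 644,112.25.
Rounded to nearest $5: Garrison Corridor $397,415; Valley Annex $939,470; Bellamy Pavilion $644,110. Sum = $1,980,995.
Difference $1,981,000 − $1,980,995 = +$5 applied to Garrison Corridor: Garrison Corridor becomes $397,420.

Garrison Corridor: $397,420 | Valley Annex: $939,470 | Bellamy Pavilion: $644,110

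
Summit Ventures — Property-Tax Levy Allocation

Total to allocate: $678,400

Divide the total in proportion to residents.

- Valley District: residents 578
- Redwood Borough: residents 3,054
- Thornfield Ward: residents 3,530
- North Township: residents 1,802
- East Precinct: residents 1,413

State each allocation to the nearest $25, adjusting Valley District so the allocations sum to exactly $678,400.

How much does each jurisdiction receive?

Valley District: $37,800 · Redwood Borough: $199,650 · Thornfield Ward: $230,775 · North Township: $117,800 · East Precinct: $92,375

Sum of residents: 10,377.
Pro-rata amounts: Valley District 578/10,377 × $678,400 = 37,786.95; Redwood Borough 3,054/10,377 × $678,400 = 199,656.32; Thornfield Ward 3,530/10,377 × $678,400 = 230,774.98; North Township 1,802/10,377 × $678,400 = 117,806.38; East Precinct 1,413/10,377 × $678,400 = 92,375.37.
After rounding ($25): Valley District $37,775; Redwood Borough $199,650; Thornfield Ward $230,775; North Township $117,800; East Precinct $92,375. Sum = $678,375.
Difference $678,400 − $678,375 = +$25 applied to Valley District: Valley District becomes $37,800.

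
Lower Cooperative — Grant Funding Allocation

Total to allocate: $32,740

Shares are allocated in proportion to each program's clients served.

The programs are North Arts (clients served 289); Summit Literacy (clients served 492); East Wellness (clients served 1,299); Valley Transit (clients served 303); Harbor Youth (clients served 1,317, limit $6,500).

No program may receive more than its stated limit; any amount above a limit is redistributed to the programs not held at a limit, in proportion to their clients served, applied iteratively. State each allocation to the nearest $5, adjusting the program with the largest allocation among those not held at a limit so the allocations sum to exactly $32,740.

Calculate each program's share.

Total clients served = 3,700.
Unconstrained shares: North Arts 2,557.26; Summit Literacy 4,353.54; East Wellness 11,494.39; Valley Transit 2,681.14; Harbor Youth 11,653.67.
Cap binds for Harbor Youth ($6,500); residual $26,240 reallocated over remaining clients served 2,383.
Shares after redistribution: North Arts 3,182.27 → $3,180; Summit Literacy 5,417.57 → $5,420; East Wellness 14,303.72 → $14,305; Valley Transit 3,336.43 → $3,335.

North Arts: $3,180 | Summit Literacy: $5,420 | East Wellness: $14,305 | Valley Transit: $3,335 | Harbor Youth: $6,500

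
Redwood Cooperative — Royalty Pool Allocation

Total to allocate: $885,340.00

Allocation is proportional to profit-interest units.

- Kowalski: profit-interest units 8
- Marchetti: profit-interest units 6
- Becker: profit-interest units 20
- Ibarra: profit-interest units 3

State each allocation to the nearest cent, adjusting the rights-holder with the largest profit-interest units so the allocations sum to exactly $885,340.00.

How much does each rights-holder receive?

Combined profit-interest units = 8 + 6 + 20 + 3 = 37.
Raw shares: Kowalski 191,424.8649; Marchetti 143,568.6486; Becker 478,562.1622; Ibarra 71,784.3243.
After rounding (cent): Kowalski $191,424.86; Marchetti $143,568.65; Becker $478,562.16; Ibarra $71,784.32. Sum = $885,339.99.
Difference $885,340.00 − $885,339.99 = +$0.01 applied to largest profit-interest units (Becker): Becker becomes $478,562.17.

Kowalski: $191,424.86; Marchetti: $143,568.65; Becker: $478,562.17; Ibarra: $71,784.32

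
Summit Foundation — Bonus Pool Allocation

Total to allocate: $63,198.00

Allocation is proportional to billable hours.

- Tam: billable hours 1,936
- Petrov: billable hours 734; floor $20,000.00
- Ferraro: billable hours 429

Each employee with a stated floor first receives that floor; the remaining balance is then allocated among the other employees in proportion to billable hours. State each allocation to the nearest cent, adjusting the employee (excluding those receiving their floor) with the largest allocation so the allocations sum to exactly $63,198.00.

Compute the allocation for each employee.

Tam: $35,362.08 | Petrov: $20,000.00 | Ferraro: $7,835.92

Minimums first: Petrov $20,000.00. Remaining pool $43,198.00.
Remaining pool split over remaining billable hours 2,365: Tam 35,362.0837 → $35,362.08; Ferraro 7,835.9163 → $7,835.92.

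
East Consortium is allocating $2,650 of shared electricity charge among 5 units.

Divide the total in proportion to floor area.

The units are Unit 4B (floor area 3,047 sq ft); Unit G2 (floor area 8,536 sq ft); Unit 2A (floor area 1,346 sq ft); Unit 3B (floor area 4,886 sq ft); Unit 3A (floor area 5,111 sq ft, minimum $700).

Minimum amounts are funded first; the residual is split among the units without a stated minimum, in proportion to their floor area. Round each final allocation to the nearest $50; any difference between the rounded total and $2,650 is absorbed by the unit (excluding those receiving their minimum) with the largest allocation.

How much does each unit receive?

Minimums first: Unit 3A $700. Residual $1,950.
Residual split over remaining floor area 17,815: Unit 4B 333.52 → $350; Unit G2 934.34 → $950; Unit 2A 147.33 → $150; Unit 3B 534.81 → $550.
Rounding difference −$50 applied to Unit G2 → $900.

Unit 4B: $350; Unit G2: $900; Unit 2A: $150; Unit 3B: $550; Unit 3A: $700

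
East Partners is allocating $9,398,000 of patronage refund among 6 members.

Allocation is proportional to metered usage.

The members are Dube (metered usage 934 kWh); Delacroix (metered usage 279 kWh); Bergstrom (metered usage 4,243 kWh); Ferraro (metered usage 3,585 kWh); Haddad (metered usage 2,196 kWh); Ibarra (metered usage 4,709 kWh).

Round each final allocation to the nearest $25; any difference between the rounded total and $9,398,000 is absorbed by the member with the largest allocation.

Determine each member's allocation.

Sum of metered usage: 15,946.
Unrounded shares: Dube 934/15,946 × $9,398,000 = 550,466.07; Delacroix 279/15,946 × $9,398,000 = 164,432.58; Bergstrom 4,243/15,946 × $9,398,000 = 2,500,671.89; Ferraro 3,585/15,946 × $9,398,000 = 2,112,870.31; Haddad 2,196/15,946 × $9,398,000 = 1,294,243.57; Ibarra 4,709/15,946 × $9,398,000 = 2,775,315.57.
At nearest $25: Dube $550,475; Delacroix $164,425; Bergstrom $2,500,675; Ferraro $2,112,875; Haddad $1,294,250; Ibarra $2,775,325. Sum = $9,398,025.
Difference $9,398,000 − $9,398,025 = −$25 applied to largest allocation (Ibarra): Ibarra becomes $2,775,300.

Dube: $550,475; Delacroix: $164,425; Bergstrom: $2,500,675; Ferraro: $2,112,875; Haddad: $1,294,250; Ibarra: $2,775,300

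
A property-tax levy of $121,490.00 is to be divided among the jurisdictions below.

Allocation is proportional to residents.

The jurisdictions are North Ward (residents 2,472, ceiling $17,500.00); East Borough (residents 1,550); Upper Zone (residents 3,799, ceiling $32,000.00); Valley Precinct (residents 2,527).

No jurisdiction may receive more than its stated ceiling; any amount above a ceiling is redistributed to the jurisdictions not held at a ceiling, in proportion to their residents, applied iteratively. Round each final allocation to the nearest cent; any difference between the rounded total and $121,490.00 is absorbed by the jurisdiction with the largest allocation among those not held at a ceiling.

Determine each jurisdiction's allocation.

Combined residents = 10,348.
Pro-rata shares before constraints: North Ward 29,022.3502; East Borough 18,197.6710; Upper Zone 44,601.9047; Valley Precinct 29,668.0740.
Cap binds for North Ward ($17,500.00), Upper Zone ($32,000.00); balance $71,990.00 reallocated over remaining residents 4,077.
Redistributed shares: East Borough 27,369.2666 → $27,369.27; Valley Precinct 44,620.7334 → $44,620.73.

North Ward: $17,500.00 · East Borough: $27,369.27 · Upper Zone: $32,000.00 · Valley Precinct: $44,620.73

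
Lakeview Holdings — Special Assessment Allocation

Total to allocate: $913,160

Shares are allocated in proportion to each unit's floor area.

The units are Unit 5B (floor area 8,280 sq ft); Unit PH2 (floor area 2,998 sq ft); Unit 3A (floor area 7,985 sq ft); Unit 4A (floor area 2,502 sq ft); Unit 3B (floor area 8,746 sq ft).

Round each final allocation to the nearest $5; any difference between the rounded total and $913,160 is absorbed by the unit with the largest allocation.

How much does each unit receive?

Floor area total: 30,511.
Pro-rata amounts: Unit 5B 8,280/30,511 × $913,160 = 247,811.11; Unit PH2 2,998/30,511 × $913,160 = 89,726.78; Unit 3A 7,985/30,511 × $913,160 = 238,982.09; Unit 4A 2,502/30,511 × $913,160 = 74,882.05; Unit 3B 8,746/30,511 × $913,160 = 261,757.97.
Rounded to nearest $5: Unit 5B $247,810; Unit PH2 $89,725; Unit 3A $238,980; Unit 4A $74,880; Unit 3B $261,760. Sum = $913,155.
Difference $913,160 − $913,155 = +$5 applied to largest allocation (Unit 3B): Unit 3B becomes $261,765.

Unit 5B: $247,810; Unit PH2: $89,725; Unit 3A: $238,980; Unit 4A: $74,880; Unit 3B: $261,765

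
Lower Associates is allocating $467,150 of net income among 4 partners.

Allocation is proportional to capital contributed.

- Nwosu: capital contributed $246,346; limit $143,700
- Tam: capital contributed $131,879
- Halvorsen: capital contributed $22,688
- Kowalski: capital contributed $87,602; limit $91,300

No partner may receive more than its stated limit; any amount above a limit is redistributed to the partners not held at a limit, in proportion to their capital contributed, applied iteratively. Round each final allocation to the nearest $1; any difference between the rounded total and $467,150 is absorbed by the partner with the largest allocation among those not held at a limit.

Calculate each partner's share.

Nwosu: $143,700; Tam: $198,074; Halvorsen: $34,076; Kowalski: $91,300

Total capital contributed = 488,515.
Pro-rata shares before constraints: Nwosu 235,572.16; Tam 126,111.33; Halvorsen 21,695.75; Kowalski 83,770.76.
Capped: Nwosu ($143,700); residual $323,450 reallocated over remaining capital contributed 242,169.
Capped: Kowalski ($91,300); residual $232,150 reallocated over remaining capital contributed 154,567.
Shares after redistribution: Tam 198,074.04 → $198,074; Halvorsen 34,075.96 → $34,076.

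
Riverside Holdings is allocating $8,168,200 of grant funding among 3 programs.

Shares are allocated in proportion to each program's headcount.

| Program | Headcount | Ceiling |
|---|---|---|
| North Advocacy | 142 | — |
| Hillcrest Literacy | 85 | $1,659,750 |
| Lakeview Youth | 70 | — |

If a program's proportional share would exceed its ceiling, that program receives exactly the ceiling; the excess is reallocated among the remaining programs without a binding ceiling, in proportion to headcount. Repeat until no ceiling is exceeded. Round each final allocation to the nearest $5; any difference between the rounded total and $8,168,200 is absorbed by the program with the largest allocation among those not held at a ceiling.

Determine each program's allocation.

Sum of headcount: 297.
Proportional shares (ignoring caps): North Advocacy 3,905,334.68; Hillcrest Literacy 2,337,700.34; Lakeview Youth 1,925,164.98.
Held at cap: Hillcrest Literacy ($1,659,750); balance $6,508,450 reallocated over remaining headcount 212.
Redistributed shares: North Advocacy 4,359,433.49 → $4,359,435; Lakeview Youth 2,149,016.51 → $2,149,015.

North Advocacy: $4,359,435 · Hillcrest Literacy: $1,659,750 · Lakeview Youth: $2,149,015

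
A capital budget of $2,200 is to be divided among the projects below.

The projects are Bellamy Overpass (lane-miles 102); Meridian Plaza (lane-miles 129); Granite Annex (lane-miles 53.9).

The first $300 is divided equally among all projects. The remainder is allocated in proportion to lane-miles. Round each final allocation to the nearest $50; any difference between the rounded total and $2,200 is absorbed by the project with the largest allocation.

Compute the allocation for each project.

Equal tier: $300 ÷ 3 = $100 apiece.
Remainder $1,900 by lane-miles (total 284.9): Bellamy Overpass 680.24 → $700; Meridian Plaza 860.30 → $850; Granite Annex 359.46 → $350.
Totals: Bellamy Overpass $100 + $700 = $800; Meridian Plaza $100 + $850 = $950; Granite Annex $100 + $350 = $450.

Bellamy Overpass: $800 · Meridian Plaza: $950 · Granite Annex: $450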